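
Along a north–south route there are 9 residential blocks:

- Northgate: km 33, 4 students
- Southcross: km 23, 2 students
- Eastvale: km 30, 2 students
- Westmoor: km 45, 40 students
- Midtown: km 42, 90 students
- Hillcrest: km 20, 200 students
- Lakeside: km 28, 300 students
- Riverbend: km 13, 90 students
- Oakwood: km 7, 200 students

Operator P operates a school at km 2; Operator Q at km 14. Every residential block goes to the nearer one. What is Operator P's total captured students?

The indifferent point is the midpoint (2+14)/2 = 8; residential blocks left of it (closer to Operator P at 2) go to Operator P, those right go to Operator Q.
  Oakwood at 7 (w=200) → Operator P
  Riverbend at 13 (w=90) → Operator Q
  Hillcrest at 20 (w=200) → Operator Q
  Southcross at 23 (w=2) → Operator Q
  Lakeside at 28 (w=300) → Operator Q
  Eastvale at 30 (w=2) → Operator Q
  Northgate at 33 (w=4) → Operator Q
  Midtown at 42 (w=90) → Operator Q
  Westmoor at 45 (w=40) → Operator Q
Operator P captures 200; Operator Q captures 728.

200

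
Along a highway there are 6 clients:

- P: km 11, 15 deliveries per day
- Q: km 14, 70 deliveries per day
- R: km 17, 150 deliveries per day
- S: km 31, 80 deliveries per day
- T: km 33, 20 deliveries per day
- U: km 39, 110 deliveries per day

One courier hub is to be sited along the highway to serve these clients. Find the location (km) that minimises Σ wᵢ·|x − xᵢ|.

For a sum of weighted absolute distances on a line, the optimum is the weighted median (not the mean). Total weight W = 445; half-weight = 222.5.
Sort by position and accumulate weight:
  km 11 (P, w=15) → cum 15
  km 14 (Q, w=70) → cum 85
  km 17 (R, w=150) → cum 235  ≥ 222.5 → median here
  km 31 (S, w=80) → cum 315
  km 33 (T, w=20) → cum 335
  km 39 (U, w=110) → cum 445
Optimal location: km 17.

x = 17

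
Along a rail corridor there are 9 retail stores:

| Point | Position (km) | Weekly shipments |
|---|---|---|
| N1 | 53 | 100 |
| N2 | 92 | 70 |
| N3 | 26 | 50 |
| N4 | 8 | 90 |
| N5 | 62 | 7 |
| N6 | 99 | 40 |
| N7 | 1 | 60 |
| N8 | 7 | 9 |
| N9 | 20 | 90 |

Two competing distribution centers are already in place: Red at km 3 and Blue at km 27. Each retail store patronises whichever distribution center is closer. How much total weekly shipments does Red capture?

The indifferent point is the midpoint (3+27)/2 = 15; retail stores left of it (closer to Red at 3) go to Red, those right go to Blue.
  N7 at 1 (w=60) → Red
  N8 at 7 (w=9) → Red
  N4 at 8 (w=90) → Red
  N9 at 20 (w=90) → Blue
  N3 at 26 (w=50) → Blue
  N1 at 53 (w=100) → Blue
  N5 at 62 (w=7) → Blue
  N2 at 92 (w=70) → Blue
  N6 at 99 (w=40) → Blue
Red captures 159; Blue captures 357.

159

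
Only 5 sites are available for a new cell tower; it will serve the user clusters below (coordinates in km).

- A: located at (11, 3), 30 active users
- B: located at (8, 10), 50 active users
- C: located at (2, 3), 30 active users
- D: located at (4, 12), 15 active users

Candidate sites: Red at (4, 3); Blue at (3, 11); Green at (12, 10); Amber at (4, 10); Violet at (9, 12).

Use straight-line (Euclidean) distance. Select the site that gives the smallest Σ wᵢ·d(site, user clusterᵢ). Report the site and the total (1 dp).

Amber, total 745.4 km

Total weighted distance at each candidate:
  Red (4, 3): total = 808.1
  Blue (3, 11): total = 857.4
  Green (12, 10): total = 902.0
  Amber (4, 10): total = 745.4
  Violet (9, 12): total = 805.4
Minimum is at Amber with total 745.4 km.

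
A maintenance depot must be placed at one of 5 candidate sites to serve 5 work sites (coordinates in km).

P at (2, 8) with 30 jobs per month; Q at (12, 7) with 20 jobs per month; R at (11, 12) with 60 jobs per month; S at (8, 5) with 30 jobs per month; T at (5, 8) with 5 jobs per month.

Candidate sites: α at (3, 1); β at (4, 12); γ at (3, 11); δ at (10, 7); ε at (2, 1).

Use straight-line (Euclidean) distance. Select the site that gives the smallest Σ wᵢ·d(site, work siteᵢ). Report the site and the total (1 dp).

δ, total 698.2 km

Total weighted distance at each candidate:
  α (3, 1): total = 1473.0
  β (4, 12): total = 1005.3
  γ (3, 11): total = 1027.9
  δ (10, 7): total = 698.2
  ε (2, 1): total = 1550.4
Minimum is at δ with total 698.2 km.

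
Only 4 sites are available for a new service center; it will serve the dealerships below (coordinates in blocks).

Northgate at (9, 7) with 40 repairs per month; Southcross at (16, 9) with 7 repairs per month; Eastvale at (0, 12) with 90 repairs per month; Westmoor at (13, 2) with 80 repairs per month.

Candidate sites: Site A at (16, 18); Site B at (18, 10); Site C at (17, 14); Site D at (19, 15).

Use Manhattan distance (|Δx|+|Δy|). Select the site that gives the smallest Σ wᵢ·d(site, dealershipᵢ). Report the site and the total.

Total weighted distance at each candidate:
  Site A (16, 18): total = 4283
  Site B (18, 10): total = 3341
  Site C (17, 14): total = 3632
  Site D (19, 15): total = 4283
Minimum is at Site B with total 3341 blocks.

Site B, total 3341 blocks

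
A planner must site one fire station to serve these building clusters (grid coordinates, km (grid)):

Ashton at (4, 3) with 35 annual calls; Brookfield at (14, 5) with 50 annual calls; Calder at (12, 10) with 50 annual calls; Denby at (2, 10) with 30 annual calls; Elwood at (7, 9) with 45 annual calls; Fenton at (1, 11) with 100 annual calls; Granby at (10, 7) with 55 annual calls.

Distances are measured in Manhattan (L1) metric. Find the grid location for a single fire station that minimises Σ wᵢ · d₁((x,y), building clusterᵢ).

Manhattan distance separates: Σwᵢ(|x−xᵢ|+|y−yᵢ|) = Σwᵢ|x−xᵢ| + Σwᵢ|y−yᵢ|, so x and y are optimised independently as 1-D weighted medians.
Total weight W = 365; half = 182.5.
x-coordinate, sorted with cumulative weight:
  x=1 (Fenton, w=100) cum 100
  x=2 (Denby, w=30) cum 130
  x=4 (Ashton, w=35) cum 165
  x=7 (Elwood, w=45) cum 210  ← median
  x=10 (Granby, w=55) cum 265
  x=12 (Calder, w=50) cum 315
  x=14 (Brookfield, w=50) cum 365
⇒ x* = 7
y-coordinate, sorted with cumulative weight:
  y=3 (Ashton, w=35) cum 35
  y=5 (Brookfield, w=50) cum 85
  y=7 (Granby, w=55) cum 140
  y=9 (Elwood, w=45) cum 185  ← median
  y=10 (Calder, w=50) cum 235
  y=10 (Denby, w=30) cum 265
  y=11 (Fenton, w=100) cum 365
⇒ y* = 9

(7, 9)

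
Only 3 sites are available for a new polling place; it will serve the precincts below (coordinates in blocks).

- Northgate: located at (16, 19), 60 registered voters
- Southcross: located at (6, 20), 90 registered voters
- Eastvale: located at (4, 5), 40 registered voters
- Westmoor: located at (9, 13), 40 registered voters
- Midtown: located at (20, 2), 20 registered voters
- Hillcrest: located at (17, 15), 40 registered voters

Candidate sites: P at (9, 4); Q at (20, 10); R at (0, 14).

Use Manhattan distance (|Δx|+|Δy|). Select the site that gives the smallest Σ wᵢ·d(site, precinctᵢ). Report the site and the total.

R, total 4620 blocks

Total weighted distance at each candidate:
  P (9, 4): total = 4650
  Q (20, 10): total = 4820
  R (0, 14): total = 4620
Minimum is at R with total 4620 blocks.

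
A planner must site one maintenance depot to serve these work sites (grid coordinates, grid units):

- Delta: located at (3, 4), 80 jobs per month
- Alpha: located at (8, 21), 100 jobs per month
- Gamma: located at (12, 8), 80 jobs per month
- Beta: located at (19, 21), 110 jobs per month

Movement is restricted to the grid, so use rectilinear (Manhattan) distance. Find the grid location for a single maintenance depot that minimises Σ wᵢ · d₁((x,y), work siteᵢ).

(12, 21)

Manhattan distance separates: Σwᵢ(|x−xᵢ|+|y−yᵢ|) = Σwᵢ|x−xᵢ| + Σwᵢ|y−yᵢ|, so x and y are optimised independently as 1-D weighted medians.
Total weight W = 370; half = 185.
x-coordinate, sorted with cumulative weight:
  x=3 (Delta, w=80) cum 80
  x=8 (Alpha, w=100) cum 180
  x=12 (Gamma, w=80) cum 260  ← median
  x=19 (Beta, w=110) cum 370
⇒ x* = 12
y-coordinate, sorted with cumulative weight:
  y=4 (Delta, w=80) cum 80
  y=8 (Gamma, w=80) cum 160
  y=21 (Alpha, w=100) cum 260  ← median
  y=21 (Beta, w=110) cum 370
⇒ y* = 21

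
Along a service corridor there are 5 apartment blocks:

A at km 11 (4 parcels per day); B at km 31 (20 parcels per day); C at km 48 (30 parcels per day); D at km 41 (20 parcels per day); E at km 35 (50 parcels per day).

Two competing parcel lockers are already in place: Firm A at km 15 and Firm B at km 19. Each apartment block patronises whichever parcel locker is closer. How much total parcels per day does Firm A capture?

4

The indifferent point is the midpoint (15+19)/2 = 17; apartment blocks left of it (closer to Firm A at 15) go to Firm A, those right go to Firm B.
  A at 11 (w=4) → Firm A
  B at 31 (w=20) → Firm B
  E at 35 (w=50) → Firm B
  D at 41 (w=20) → Firm B
  C at 48 (w=30) → Firm B
Firm A captures 4; Firm B captures 120.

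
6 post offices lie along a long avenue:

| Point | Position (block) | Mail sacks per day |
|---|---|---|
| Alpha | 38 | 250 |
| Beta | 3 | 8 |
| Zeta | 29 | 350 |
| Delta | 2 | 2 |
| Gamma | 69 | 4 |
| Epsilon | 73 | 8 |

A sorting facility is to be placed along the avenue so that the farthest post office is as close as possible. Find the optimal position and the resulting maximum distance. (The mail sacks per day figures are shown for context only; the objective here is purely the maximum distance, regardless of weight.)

location 37.5, max distance 35.5

The 1-center on a line is the midpoint of the two extreme points: leftmost at 2, rightmost at 73.
Optimal location = (2 + 73)/2 = 37.5; maximum distance = (73 − 2)/2 = 35.5.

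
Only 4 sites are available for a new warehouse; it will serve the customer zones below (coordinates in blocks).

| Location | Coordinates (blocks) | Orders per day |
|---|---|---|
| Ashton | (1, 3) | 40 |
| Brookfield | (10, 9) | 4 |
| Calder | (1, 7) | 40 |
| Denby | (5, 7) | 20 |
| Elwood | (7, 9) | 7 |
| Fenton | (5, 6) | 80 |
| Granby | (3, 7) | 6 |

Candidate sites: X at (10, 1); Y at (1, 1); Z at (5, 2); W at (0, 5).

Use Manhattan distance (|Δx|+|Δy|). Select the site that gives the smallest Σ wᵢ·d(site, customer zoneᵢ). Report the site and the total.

Total weighted distance at each candidate:
  X (10, 1): total = 2247
  Y (1, 1): total = 1454
  Z (5, 2): total = 1133
  W (0, 5): total = 1023
Minimum is at W with total 1023 blocks.

W, total 1023 blocks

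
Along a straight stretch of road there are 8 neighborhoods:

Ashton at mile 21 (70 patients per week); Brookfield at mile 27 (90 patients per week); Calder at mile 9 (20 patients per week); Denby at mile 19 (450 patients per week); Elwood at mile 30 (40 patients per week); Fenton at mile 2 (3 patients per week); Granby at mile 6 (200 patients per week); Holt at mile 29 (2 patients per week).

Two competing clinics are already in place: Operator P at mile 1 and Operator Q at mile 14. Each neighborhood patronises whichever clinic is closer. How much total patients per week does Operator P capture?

The indifferent point is the midpoint (1+14)/2 = 7.5; neighborhoods left of it (closer to Operator P at 1) go to Operator P, those right go to Operator Q.
  Fenton at 2 (w=3) → Operator P
  Granby at 6 (w=200) → Operator P
  Calder at 9 (w=20) → Operator Q
  Denby at 19 (w=450) → Operator Q
  Ashton at 21 (w=70) → Operator Q
  Brookfield at 27 (w=90) → Operator Q
  Holt at 29 (w=2) → Operator Q
  Elwood at 30 (w=40) → Operator Q
Operator P captures 203; Operator Q captures 672.

203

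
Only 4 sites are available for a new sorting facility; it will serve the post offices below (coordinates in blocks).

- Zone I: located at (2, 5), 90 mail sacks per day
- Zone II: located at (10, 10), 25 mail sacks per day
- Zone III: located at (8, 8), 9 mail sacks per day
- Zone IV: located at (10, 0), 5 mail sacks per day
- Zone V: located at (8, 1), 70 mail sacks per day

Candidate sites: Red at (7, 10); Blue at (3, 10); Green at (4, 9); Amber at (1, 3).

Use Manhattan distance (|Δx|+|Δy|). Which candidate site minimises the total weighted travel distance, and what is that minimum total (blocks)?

Amber, total 1468 blocks

Total weighted distance at each candidate:
  Red (7, 10): total = 1767
  Blue (3, 10): total = 1843
  Green (4, 9): total = 1675
  Amber (1, 3): total = 1468
Minimum is at Amber with total 1468 blocks.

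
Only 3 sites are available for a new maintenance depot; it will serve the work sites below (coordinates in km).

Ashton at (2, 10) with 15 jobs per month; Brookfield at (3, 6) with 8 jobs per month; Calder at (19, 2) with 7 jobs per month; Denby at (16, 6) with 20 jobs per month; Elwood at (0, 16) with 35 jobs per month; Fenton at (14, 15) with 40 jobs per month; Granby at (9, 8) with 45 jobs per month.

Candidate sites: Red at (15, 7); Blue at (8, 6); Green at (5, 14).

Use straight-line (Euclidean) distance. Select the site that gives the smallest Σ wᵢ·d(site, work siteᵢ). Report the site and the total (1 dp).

Blue, total 1371.6 km

Total weighted distance at each candidate:
  Red (15, 7): total = 1578.0
  Blue (8, 6): total = 1371.6
  Green (5, 14): total = 1417.3
Minimum is at Blue with total 1371.6 km.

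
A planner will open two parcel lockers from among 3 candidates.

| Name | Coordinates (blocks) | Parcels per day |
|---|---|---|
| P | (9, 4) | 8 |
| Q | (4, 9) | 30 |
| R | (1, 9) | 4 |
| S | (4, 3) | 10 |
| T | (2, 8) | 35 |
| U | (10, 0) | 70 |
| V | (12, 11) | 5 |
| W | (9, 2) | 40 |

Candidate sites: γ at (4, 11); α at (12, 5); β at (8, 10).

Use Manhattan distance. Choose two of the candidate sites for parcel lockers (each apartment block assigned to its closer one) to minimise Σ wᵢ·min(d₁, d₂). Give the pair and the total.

Evaluate every pair (each demand assigned to the nearer of the two):
  {γ, α}: total = 1127
  {α, β}: total = 1349
  {γ, β}: total = 1616
Best pair: {γ, α} with total 1127.

{γ, α}, total 1127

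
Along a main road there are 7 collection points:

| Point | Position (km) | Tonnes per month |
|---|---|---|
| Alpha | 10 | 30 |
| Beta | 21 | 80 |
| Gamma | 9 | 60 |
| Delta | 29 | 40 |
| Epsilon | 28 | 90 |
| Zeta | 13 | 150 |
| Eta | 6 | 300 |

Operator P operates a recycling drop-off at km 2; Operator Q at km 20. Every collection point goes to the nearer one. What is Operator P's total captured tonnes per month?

The indifferent point is the midpoint (2+20)/2 = 11; collection points left of it (closer to Operator P at 2) go to Operator P, those right go to Operator Q.
  Eta at 6 (w=300) → Operator P
  Gamma at 9 (w=60) → Operator P
  Alpha at 10 (w=30) → Operator P
  Zeta at 13 (w=150) → Operator Q
  Beta at 21 (w=80) → Operator Q
  Epsilon at 28 (w=90) → Operator Q
  Delta at 29 (w=40) → Operator Q
Operator P captures 390; Operator Q captures 360.

390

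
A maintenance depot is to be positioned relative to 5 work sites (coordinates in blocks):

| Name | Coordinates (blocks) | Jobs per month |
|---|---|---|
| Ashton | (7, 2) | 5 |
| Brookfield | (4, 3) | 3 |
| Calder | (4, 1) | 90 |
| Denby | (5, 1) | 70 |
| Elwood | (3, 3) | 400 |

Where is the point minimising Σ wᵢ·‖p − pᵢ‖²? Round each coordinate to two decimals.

The minimiser of Σwᵢ‖p−pᵢ‖² is the weighted centroid p* = (Σwᵢpᵢ)/(Σwᵢ).
Σwᵢ = 568.
Σwᵢxᵢ = 5·7 + 3·4 + 90·4 + 70·5 + 400·3 = 1957.
Σwᵢyᵢ = 5·2 + 3·3 + 90·1 + 70·1 + 400·3 = 1379.
x* = 1957/568 = 3.45, y* = 1379/568 = 2.43.

(3.45, 2.43)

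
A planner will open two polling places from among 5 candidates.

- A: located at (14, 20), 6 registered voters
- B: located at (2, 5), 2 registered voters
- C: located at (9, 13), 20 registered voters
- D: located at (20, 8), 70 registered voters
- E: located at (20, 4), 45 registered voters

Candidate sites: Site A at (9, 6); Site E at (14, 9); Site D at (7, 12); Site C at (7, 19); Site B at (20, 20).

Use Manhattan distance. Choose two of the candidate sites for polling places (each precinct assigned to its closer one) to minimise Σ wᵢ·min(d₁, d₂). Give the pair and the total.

Evaluate every pair (each demand assigned to the nearer of the two):
  {Site E, Site D}: total = 1135
  {Site A, Site E}: total = 1207
  {Site E, Site C}: total = 1225
  {Site E, Site B}: total = 1233
  {Site A, Site B}: total = 1617
  {Site A, Site D}: total = 1661
  {Site D, Site B}: total = 1680
  {Site A, Site C}: total = 1699
  {Site C, Site B}: total = 1794
  {Site D, Site C}: total = 2267
Best pair: {Site E, Site D} with total 1135.

{Site E, Site D}, total 1135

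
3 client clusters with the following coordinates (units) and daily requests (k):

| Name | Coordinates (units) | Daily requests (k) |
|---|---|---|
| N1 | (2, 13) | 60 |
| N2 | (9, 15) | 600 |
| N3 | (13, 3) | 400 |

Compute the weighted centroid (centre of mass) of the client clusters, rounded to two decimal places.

The minimiser of Σwᵢ‖p−pᵢ‖² is the weighted centroid p* = (Σwᵢpᵢ)/(Σwᵢ).
Σwᵢ = 1060.
Σwᵢxᵢ = 60·2 + 600·9 + 400·13 = 10720.
Σwᵢyᵢ = 60·13 + 600·15 + 400·3 = 10980.
x* = 10720/1060 = 10.11, y* = 10980/1060 = 10.36.

(10.11, 10.36)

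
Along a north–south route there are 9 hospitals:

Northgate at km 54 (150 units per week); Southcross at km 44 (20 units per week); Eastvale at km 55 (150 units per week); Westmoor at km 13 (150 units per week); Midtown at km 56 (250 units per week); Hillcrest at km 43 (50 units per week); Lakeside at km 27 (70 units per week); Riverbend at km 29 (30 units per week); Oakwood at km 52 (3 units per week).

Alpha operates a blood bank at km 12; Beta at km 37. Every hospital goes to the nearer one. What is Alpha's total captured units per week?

150

The indifferent point is the midpoint (12+37)/2 = 24.5; hospitals left of it (closer to Alpha at 12) go to Alpha, those right go to Beta.
  Westmoor at 13 (w=150) → Alpha
  Lakeside at 27 (w=70) → Beta
  Riverbend at 29 (w=30) → Beta
  Hillcrest at 43 (w=50) → Beta
  Southcross at 44 (w=20) → Beta
  Oakwood at 52 (w=3) → Beta
  Northgate at 54 (w=150) → Beta
  Eastvale at 55 (w=150) → Beta
  Midtown at 56 (w=250) → Beta
Alpha captures 150; Beta captures 723.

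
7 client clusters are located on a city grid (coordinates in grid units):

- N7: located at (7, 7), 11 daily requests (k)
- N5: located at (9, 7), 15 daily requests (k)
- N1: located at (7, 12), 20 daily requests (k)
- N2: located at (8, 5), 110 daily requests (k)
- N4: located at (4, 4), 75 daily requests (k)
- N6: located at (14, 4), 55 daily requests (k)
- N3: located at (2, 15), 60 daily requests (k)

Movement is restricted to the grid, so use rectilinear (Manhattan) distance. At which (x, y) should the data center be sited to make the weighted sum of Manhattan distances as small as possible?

(8, 5)

Manhattan distance separates: Σwᵢ(|x−xᵢ|+|y−yᵢ|) = Σwᵢ|x−xᵢ| + Σwᵢ|y−yᵢ|, so x and y are optimised independently as 1-D weighted medians.
Total weight W = 346; half = 173.
x-coordinate, sorted with cumulative weight:
  x=2 (N3, w=60) cum 60
  x=4 (N4, w=75) cum 135
  x=7 (N7, w=11) cum 146
  x=7 (N1, w=20) cum 166
  x=8 (N2, w=110) cum 276  ← median
  x=9 (N5, w=15) cum 291
  x=14 (N6, w=55) cum 346
⇒ x* = 8
y-coordinate, sorted with cumulative weight:
  y=4 (N4, w=75) cum 75
  y=4 (N6, w=55) cum 130
  y=5 (N2, w=110) cum 240  ← median
  y=7 (N7, w=11) cum 251
  y=7 (N5, w=15) cum 266
  y=12 (N1, w=20) cum 286
  y=15 (N3, w=60) cum 346
⇒ y* = 5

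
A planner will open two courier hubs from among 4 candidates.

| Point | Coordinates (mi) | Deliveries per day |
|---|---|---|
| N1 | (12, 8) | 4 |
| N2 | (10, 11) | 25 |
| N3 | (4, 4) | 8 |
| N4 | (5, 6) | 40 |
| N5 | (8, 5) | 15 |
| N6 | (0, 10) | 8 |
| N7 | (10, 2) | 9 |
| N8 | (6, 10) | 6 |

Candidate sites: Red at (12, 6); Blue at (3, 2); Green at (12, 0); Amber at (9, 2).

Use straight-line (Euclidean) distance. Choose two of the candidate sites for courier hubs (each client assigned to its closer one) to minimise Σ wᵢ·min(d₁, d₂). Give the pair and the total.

Evaluate every pair (each demand assigned to the nearer of the two):
  {Red, Blue}: total = 553.1
  {Red, Amber}: total = 608.0
  {Blue, Amber}: total = 626.0
  {Red, Green}: total = 720.4
  {Green, Amber}: total = 726.6
  {Blue, Green}: total = 740.8
Best pair: {Red, Blue} with total 553.1.

{Red, Blue}, total 553.1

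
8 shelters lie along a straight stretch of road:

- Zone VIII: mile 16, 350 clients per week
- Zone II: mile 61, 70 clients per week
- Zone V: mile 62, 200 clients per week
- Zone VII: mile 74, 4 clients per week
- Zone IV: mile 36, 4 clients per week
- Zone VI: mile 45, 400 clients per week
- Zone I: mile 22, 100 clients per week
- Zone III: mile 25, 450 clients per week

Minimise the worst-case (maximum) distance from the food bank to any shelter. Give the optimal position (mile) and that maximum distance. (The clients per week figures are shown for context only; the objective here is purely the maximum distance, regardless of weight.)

location 45, max distance 29

The 1-center on a line is the midpoint of the two extreme points: leftmost at 16, rightmost at 74.
Optimal location = (16 + 74)/2 = 45; maximum distance = (74 − 16)/2 = 29.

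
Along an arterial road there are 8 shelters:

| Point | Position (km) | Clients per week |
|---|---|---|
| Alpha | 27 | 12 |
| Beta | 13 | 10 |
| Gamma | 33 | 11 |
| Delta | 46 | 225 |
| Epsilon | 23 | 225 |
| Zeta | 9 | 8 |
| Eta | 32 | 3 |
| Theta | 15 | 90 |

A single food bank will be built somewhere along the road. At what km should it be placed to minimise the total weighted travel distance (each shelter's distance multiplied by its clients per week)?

For a sum of weighted absolute distances on a line, the optimum is the weighted median (not the mean). Total weight W = 584; half-weight = 292.
Sort by position and accumulate weight:
  km 9 (Zeta, w=8) → cum 8
  km 13 (Beta, w=10) → cum 18
  km 15 (Theta, w=90) → cum 108
  km 23 (Epsilon, w=225) → cum 333  ≥ 292 → median here
  km 27 (Alpha, w=12) → cum 345
  km 32 (Eta, w=3) → cum 348
  km 33 (Gamma, w=11) → cum 359
  km 46 (Delta, w=225) → cum 584
Optimal location: km 23.

x = 23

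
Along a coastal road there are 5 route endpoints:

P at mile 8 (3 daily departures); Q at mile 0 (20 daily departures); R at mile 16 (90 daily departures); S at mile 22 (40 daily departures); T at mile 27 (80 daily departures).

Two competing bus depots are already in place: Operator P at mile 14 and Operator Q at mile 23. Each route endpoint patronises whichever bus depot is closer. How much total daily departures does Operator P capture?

The indifferent point is the midpoint (14+23)/2 = 18.5; route endpoints left of it (closer to Operator P at 14) go to Operator P, those right go to Operator Q.
  Q at 0 (w=20) → Operator P
  P at 8 (w=3) → Operator P
  R at 16 (w=90) → Operator P
  S at 22 (w=40) → Operator Q
  T at 27 (w=80) → Operator Q
Operator P captures 113; Operator Q captures 120.

113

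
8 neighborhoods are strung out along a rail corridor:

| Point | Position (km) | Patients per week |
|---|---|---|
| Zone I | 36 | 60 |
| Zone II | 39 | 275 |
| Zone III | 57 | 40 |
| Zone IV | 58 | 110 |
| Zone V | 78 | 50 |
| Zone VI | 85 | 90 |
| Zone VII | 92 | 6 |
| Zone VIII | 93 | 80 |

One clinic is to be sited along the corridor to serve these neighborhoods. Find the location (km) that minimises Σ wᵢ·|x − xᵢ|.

x = 57

For a sum of weighted absolute distances on a line, the optimum is the weighted median (not the mean). Total weight W = 711; half-weight = 355.5.
Sort by position and accumulate weight:
  km 36 (Zone I, w=60) → cum 60
  km 39 (Zone II, w=275) → cum 335
  km 57 (Zone III, w=40) → cum 375  ≥ 355.5 → median here
  km 58 (Zone IV, w=110) → cum 485
  km 78 (Zone V, w=50) → cum 535
  km 85 (Zone VI, w=90) → cum 625
  km 92 (Zone VII, w=6) → cum 631
  km 93 (Zone VIII, w=80) → cum 711
Optimal location: km 57.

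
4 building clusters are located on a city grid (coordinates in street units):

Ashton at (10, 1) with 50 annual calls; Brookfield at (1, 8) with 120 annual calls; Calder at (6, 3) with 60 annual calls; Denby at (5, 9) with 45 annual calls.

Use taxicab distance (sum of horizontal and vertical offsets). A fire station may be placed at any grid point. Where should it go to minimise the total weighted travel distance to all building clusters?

(5, 8)

Manhattan distance separates: Σwᵢ(|x−xᵢ|+|y−yᵢ|) = Σwᵢ|x−xᵢ| + Σwᵢ|y−yᵢ|, so x and y are optimised independently as 1-D weighted medians.
Total weight W = 275; half = 137.5.
x-coordinate, sorted with cumulative weight:
  x=1 (Brookfield, w=120) cum 120
  x=5 (Denby, w=45) cum 165  ← median
  x=6 (Calder, w=60) cum 225
  x=10 (Ashton, w=50) cum 275
⇒ x* = 5
y-coordinate, sorted with cumulative weight:
  y=1 (Ashton, w=50) cum 50
  y=3 (Calder, w=60) cum 110
  y=8 (Brookfield, w=120) cum 230  ← median
  y=9 (Denby, w=45) cum 275
⇒ y* = 8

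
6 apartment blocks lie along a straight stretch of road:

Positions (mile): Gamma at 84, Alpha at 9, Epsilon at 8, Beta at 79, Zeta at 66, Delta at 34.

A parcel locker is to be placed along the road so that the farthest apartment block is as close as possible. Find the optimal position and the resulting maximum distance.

location 46, max distance 38

The 1-center on a line is the midpoint of the two extreme points: leftmost at 8, rightmost at 84.
Optimal location = (8 + 84)/2 = 46; maximum distance = (84 − 8)/2 = 38.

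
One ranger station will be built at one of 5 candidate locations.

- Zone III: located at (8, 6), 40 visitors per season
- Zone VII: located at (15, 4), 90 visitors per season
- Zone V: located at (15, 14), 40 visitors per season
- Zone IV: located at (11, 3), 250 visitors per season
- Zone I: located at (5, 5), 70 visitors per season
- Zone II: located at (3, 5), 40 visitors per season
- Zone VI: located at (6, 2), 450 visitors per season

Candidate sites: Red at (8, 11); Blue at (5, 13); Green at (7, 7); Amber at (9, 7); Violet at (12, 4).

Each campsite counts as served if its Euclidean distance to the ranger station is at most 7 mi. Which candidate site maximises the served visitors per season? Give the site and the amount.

Coverage radius r = 7 mi; a point is covered iff (Δx)²+(Δy)² ≤ 7² = 49.
  Red (8, 11): covers {Zone III, Zone I} → 110
  Blue (5, 13): covers {none} → 0
  Green (7, 7): covers {Zone III, Zone IV, Zone I, Zone II, Zone VI} → 850
  Amber (9, 7): covers {Zone III, Zone VII, Zone IV, Zone I, Zone II, Zone VI} → 940
  Violet (12, 4): covers {Zone III, Zone VII, Zone IV, Zone VI} → 830
Maximum coverage at Amber: 940 visitors per season.

Amber, covering 940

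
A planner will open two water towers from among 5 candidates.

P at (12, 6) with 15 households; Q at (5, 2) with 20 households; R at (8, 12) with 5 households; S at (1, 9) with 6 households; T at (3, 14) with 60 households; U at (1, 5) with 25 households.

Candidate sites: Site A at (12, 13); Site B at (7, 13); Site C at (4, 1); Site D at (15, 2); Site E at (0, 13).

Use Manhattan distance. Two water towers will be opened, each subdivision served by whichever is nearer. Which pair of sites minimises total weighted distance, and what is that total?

{Site C, Site E}, total 725

Evaluate every pair (each demand assigned to the nearer of the two):
  {Site C, Site E}: total = 725
  {Site B, Site C}: total = 765
  {Site D, Site E}: total = 845
  {Site A, Site E}: total = 945
  {Site B, Site E}: total = 945
  {Site A, Site C}: total = 1011
  {Site B, Site D}: total = 1025
  {Site A, Site B}: total = 1085
  {Site C, Site D}: total = 1301
  {Site A, Site D}: total = 1445
Best pair: {Site C, Site E} with total 725.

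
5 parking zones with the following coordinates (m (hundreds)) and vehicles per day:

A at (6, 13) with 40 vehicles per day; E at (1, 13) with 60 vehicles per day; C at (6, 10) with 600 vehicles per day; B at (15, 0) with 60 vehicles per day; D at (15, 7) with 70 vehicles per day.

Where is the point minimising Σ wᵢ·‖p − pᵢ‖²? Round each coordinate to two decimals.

The minimiser of Σwᵢ‖p−pᵢ‖² is the weighted centroid p* = (Σwᵢpᵢ)/(Σwᵢ).
Σwᵢ = 830.
Σwᵢxᵢ = 40·6 + 60·1 + 600·6 + 60·15 + 70·15 = 5850.
Σwᵢyᵢ = 40·13 + 60·13 + 600·10 + 60·0 + 70·7 = 7790.
x* = 5850/830 = 7.05, y* = 7790/830 = 9.39.

(7.05, 9.39)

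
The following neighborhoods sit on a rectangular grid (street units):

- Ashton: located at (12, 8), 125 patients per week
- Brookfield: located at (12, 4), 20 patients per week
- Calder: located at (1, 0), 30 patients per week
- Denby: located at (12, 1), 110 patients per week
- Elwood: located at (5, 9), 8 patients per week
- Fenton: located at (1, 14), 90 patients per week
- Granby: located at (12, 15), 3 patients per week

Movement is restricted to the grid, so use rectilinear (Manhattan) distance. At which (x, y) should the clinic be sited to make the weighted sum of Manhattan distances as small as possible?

Manhattan distance separates: Σwᵢ(|x−xᵢ|+|y−yᵢ|) = Σwᵢ|x−xᵢ| + Σwᵢ|y−yᵢ|, so x and y are optimised independently as 1-D weighted medians.
Total weight W = 386; half = 193.
x-coordinate, sorted with cumulative weight:
  x=1 (Calder, w=30) cum 30
  x=1 (Fenton, w=90) cum 120
  x=5 (Elwood, w=8) cum 128
  x=12 (Ashton, w=125) cum 253  ← median
  x=12 (Brookfield, w=20) cum 273
  x=12 (Denby, w=110) cum 383
  x=12 (Granby, w=3) cum 386
⇒ x* = 12
y-coordinate, sorted with cumulative weight:
  y=0 (Calder, w=30) cum 30
  y=1 (Denby, w=110) cum 140
  y=4 (Brookfield, w=20) cum 160
  y=8 (Ashton, w=125) cum 285  ← median
  y=9 (Elwood, w=8) cum 293
  y=14 (Fenton, w=90) cum 383
  y=15 (Granby, w=3) cum 386
⇒ y* = 8

(12, 8)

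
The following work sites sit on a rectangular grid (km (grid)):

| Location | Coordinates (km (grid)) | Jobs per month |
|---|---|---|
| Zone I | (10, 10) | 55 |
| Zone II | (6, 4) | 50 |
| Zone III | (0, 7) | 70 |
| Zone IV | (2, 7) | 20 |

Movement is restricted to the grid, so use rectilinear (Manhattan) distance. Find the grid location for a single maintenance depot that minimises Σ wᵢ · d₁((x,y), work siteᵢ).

Manhattan distance separates: Σwᵢ(|x−xᵢ|+|y−yᵢ|) = Σwᵢ|x−xᵢ| + Σwᵢ|y−yᵢ|, so x and y are optimised independently as 1-D weighted medians.
Total weight W = 195; half = 97.5.
x-coordinate, sorted with cumulative weight:
  x=0 (Zone III, w=70) cum 70
  x=2 (Zone IV, w=20) cum 90
  x=6 (Zone II, w=50) cum 140  ← median
  x=10 (Zone I, w=55) cum 195
⇒ x* = 6
y-coordinate, sorted with cumulative weight:
  y=4 (Zone II, w=50) cum 50
  y=7 (Zone III, w=70) cum 120  ← median
  y=7 (Zone IV, w=20) cum 140
  y=10 (Zone I, w=55) cum 195
⇒ y* = 7

(6, 7)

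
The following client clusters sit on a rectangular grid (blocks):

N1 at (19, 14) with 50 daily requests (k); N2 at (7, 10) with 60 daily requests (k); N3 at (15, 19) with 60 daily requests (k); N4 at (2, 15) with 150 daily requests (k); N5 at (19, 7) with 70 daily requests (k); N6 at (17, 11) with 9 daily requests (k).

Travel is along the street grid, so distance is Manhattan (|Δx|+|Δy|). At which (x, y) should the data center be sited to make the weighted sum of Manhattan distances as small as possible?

(7, 15)

Manhattan distance separates: Σwᵢ(|x−xᵢ|+|y−yᵢ|) = Σwᵢ|x−xᵢ| + Σwᵢ|y−yᵢ|, so x and y are optimised independently as 1-D weighted medians.
Total weight W = 399; half = 199.5.
x-coordinate, sorted with cumulative weight:
  x=2 (N4, w=150) cum 150
  x=7 (N2, w=60) cum 210  ← median
  x=15 (N3, w=60) cum 270
  x=17 (N6, w=9) cum 279
  x=19 (N1, w=50) cum 329
  x=19 (N5, w=70) cum 399
⇒ x* = 7
y-coordinate, sorted with cumulative weight:
  y=7 (N5, w=70) cum 70
  y=10 (N2, w=60) cum 130
  y=11 (N6, w=9) cum 139
  y=14 (N1, w=50) cum 189
  y=15 (N4, w=150) cum 339  ← median
  y=19 (N3, w=60) cum 399
⇒ y* = 15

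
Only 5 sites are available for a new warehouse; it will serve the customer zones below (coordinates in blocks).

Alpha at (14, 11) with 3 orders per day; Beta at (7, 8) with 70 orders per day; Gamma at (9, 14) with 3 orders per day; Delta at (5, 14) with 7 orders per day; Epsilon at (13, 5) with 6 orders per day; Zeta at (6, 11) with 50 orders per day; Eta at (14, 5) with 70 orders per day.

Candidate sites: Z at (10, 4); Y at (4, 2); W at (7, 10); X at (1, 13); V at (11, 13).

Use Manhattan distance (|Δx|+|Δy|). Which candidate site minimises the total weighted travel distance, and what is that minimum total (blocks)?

W, total 1230 blocks

Total weighted distance at each candidate:
  Z (10, 4): total = 1585
  Y (4, 2): total = 2361
  W (7, 10): total = 1230
  X (1, 13): total = 2817
  V (11, 13): total = 1883
Minimum is at W with total 1230 blocks.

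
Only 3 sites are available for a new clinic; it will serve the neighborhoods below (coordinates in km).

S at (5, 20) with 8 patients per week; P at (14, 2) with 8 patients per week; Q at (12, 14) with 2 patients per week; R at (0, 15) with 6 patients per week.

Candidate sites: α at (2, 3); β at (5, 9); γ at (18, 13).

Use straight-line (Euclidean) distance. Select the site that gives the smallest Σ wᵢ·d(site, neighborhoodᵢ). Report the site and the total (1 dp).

β, total 243.3 km

Total weighted distance at each candidate:
  α (2, 3): total = 337.2
  β (5, 9): total = 243.3
  γ (18, 13): total = 332.6
Minimum is at β with total 243.3 km.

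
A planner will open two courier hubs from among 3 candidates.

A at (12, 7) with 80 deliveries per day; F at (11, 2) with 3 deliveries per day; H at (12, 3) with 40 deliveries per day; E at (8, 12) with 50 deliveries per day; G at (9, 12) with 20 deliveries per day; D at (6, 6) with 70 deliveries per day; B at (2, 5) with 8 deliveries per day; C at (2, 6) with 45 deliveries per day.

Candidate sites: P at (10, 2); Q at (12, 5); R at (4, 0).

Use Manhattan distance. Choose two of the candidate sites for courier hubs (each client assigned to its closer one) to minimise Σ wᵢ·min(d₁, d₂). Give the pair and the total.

{Q, R}, total 1908

Evaluate every pair (each demand assigned to the nearer of the two):
  {Q, R}: total = 1908
  {P, Q}: total = 2058
  {P, R}: total = 2479
Best pair: {Q, R} with total 1908.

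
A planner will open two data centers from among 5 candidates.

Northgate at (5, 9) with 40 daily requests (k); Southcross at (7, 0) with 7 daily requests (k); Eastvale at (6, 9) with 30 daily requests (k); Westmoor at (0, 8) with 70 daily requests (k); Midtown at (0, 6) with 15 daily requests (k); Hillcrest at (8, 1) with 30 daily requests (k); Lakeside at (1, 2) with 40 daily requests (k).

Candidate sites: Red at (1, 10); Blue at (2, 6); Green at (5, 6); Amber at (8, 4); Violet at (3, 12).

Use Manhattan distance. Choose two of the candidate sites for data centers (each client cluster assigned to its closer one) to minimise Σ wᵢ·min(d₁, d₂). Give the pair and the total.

Evaluate every pair (each demand assigned to the nearer of the two):
  {Blue, Green}: total = 1046
  {Blue, Amber}: total = 1085
  {Red, Amber}: total = 1110
  {Red, Green}: total = 1141
  {Red, Blue}: total = 1227
  {Green, Amber}: total = 1250
  {Blue, Violet}: total = 1297
  {Green, Violet}: total = 1421
  {Amber, Violet}: total = 1490
  {Red, Violet}: total = 1577
Best pair: {Blue, Green} with total 1046.

{Blue, Green}, total 1046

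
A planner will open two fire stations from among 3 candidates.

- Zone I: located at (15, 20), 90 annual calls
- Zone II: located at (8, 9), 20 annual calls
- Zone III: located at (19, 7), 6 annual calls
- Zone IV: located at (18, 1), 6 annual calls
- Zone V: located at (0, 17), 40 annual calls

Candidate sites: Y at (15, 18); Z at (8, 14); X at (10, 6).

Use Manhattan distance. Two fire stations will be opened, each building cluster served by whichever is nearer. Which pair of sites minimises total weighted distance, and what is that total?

Evaluate every pair (each demand assigned to the nearer of the two):
  {Y, Z}: total = 930
  {Y, X}: total = 1058
  {Z, X}: total = 1848
Best pair: {Y, Z} with total 930.

{Y, Z}, total 930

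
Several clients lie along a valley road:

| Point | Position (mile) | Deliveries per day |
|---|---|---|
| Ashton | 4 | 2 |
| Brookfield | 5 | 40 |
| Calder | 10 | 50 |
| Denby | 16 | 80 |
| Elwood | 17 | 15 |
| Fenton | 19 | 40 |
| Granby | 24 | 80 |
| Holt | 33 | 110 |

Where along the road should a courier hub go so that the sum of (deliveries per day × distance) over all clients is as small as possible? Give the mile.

x = 19

For a sum of weighted absolute distances on a line, the optimum is the weighted median (not the mean). Total weight W = 417; half-weight = 208.5.
Sort by position and accumulate weight:
  mile 4 (Ashton, w=2) → cum 2
  mile 5 (Brookfield, w=40) → cum 42
  mile 10 (Calder, w=50) → cum 92
  mile 16 (Denby, w=80) → cum 172
  mile 17 (Elwood, w=15) → cum 187
  mile 19 (Fenton, w=40) → cum 227  ≥ 208.5 → median here
  mile 24 (Granby, w=80) → cum 307
  mile 33 (Holt, w=110) → cum 417
Optimal location: mile 19.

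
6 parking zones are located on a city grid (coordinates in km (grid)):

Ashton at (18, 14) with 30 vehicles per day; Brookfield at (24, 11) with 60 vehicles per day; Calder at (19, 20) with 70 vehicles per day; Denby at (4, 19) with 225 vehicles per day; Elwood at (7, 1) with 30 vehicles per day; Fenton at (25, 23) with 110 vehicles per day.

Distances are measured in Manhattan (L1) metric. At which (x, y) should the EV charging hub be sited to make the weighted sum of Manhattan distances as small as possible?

Manhattan distance separates: Σwᵢ(|x−xᵢ|+|y−yᵢ|) = Σwᵢ|x−xᵢ| + Σwᵢ|y−yᵢ|, so x and y are optimised independently as 1-D weighted medians.
Total weight W = 525; half = 262.5.
x-coordinate, sorted with cumulative weight:
  x=4 (Denby, w=225) cum 225
  x=7 (Elwood, w=30) cum 255
  x=18 (Ashton, w=30) cum 285  ← median
  x=19 (Calder, w=70) cum 355
  x=24 (Brookfield, w=60) cum 415
  x=25 (Fenton, w=110) cum 525
⇒ x* = 18
y-coordinate, sorted with cumulative weight:
  y=1 (Elwood, w=30) cum 30
  y=11 (Brookfield, w=60) cum 90
  y=14 (Ashton, w=30) cum 120
  y=19 (Denby, w=225) cum 345  ← median
  y=20 (Calder, w=70) cum 415
  y=23 (Fenton, w=110) cum 525
⇒ y* = 19

(18, 19)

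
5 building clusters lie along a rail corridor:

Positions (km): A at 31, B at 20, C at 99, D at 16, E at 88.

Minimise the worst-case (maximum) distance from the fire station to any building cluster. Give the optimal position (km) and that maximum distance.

location 57.5, max distance 41.5

The 1-center on a line is the midpoint of the two extreme points: leftmost at 16, rightmost at 99.
Optimal location = (16 + 99)/2 = 57.5; maximum distance = (99 − 16)/2 = 41.5.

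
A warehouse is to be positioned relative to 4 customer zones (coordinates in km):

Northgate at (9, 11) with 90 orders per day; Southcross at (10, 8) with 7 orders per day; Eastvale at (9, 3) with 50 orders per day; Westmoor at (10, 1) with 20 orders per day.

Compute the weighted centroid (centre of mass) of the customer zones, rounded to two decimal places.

The minimiser of Σwᵢ‖p−pᵢ‖² is the weighted centroid p* = (Σwᵢpᵢ)/(Σwᵢ).
Σwᵢ = 167.
Σwᵢxᵢ = 90·9 + 7·10 + 50·9 + 20·10 = 1530.
Σwᵢyᵢ = 90·11 + 7·8 + 50·3 + 20·1 = 1216.
x* = 1530/167 = 9.16, y* = 1216/167 = 7.28.

(9.16, 7.28)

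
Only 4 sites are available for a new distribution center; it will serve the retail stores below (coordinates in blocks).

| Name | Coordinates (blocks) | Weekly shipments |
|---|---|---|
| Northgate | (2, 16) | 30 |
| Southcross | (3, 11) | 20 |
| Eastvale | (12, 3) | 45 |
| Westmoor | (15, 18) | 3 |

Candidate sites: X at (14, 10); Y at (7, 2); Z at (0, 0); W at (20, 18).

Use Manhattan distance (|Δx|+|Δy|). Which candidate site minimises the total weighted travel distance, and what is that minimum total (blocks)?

Total weighted distance at each candidate:
  X (14, 10): total = 1212
  Y (7, 2): total = 1172
  Z (0, 0): total = 1594
  W (20, 18): total = 2130
Minimum is at Y with total 1172 blocks.

Y, total 1172 blocks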